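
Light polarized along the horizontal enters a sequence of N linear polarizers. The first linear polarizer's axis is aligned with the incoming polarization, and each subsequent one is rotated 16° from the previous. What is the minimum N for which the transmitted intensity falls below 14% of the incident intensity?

N = 26

First polarizer is aligned with the polarization: full transmission.
Each further stage multiplies by cos²(16°) = 0.924.
After N polarizers: T = 0.924^(N−1). Require T < 0.14 ⇒ N−1 > ln(0.14)/ln(0.924) = 24.88, so N−1 ≥ 25 and N = 26.
Check: N=26 gives T = 0.1387 < 0.14; N=25 gives T = 0.1501.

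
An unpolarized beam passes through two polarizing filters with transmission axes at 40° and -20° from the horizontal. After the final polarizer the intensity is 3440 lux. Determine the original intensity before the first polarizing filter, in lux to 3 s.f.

Unpolarized light through the first polarizer → I₁ = ½ I₀, now polarized at 40°.
I₂ = I₁ cos²(-20° − 40°) = 0.5 I₀ · cos²(60°) = 0.125 I₀.
So 3440 lux = 0.125 I₀, giving I₀ = 3440/0.125 = 2.752e+04 lux.

I₀ ≈ 2.75e4 lux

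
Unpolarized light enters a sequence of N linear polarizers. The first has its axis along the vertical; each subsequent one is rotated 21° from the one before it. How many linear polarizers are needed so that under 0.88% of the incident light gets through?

N = 31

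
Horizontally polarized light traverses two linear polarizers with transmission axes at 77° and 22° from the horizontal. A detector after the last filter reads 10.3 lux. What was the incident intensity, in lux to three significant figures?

I₀ ≈ 619 lux

I₁ = I₀ cos²(77° − 0°) = I₀ cos²(77°) = 0.0506 I₀.
I₂ = I₁ cos²(22° − 77°) = 0.0506 I₀ · cos²(55°) = 0.01665 I₀.
So 10.3 lux = 0.01665 I₀, giving I₀ = 10.3/0.01665 = 618.7 lux.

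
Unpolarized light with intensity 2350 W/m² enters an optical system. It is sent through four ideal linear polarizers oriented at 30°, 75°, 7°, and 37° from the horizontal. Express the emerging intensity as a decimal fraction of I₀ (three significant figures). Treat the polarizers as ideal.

I/I₀ ≈ 0.0263

Unpolarized light through the first polarizer → I₁ = 2350 W/m²/2 = 1175 W/m², polarized at 30°.
I₂ = I₁ · cos²(45°) = 1175 · 0.5 = 587.5 W/m².
I₃ = I₂ · cos²(68°) = 587.5 · 0.1403 = 82.44 W/m².
I₄ = I₃ · cos²(30°) = 82.44 · 0.75 = 61.83 W/m².
Transmitted fraction = 0.02631.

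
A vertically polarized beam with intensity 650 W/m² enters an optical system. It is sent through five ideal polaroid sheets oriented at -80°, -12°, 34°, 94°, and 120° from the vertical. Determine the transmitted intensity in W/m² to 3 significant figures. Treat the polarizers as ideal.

I ≈ 0.268 W/m²

I₁ = 650 W/m² · cos²(80°) = 19.6 W/m².
I₂ = I₁ · cos²(68°) = 19.6 · 0.1403 = 2.75 W/m².
I₃ = I₂ · cos²(46°) = 2.75 · 0.4826 = 1.327 W/m².
I₄ = I₃ · cos²(60°) = 1.327 · 0.25 = 0.3318 W/m².
I₅ = I₄ · cos²(26°) = 0.3318 · 0.8078 = 0.268 W/m².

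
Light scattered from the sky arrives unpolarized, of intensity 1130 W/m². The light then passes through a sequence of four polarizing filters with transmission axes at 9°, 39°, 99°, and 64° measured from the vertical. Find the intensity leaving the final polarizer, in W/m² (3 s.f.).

Unpolarized light through the first polarizer → I₁ = 1130 W/m²/2 = 565 W/m², polarized at 9°.
I₂ = I₁ · cos²(30°) = 565 · 0.75 = 423.8 W/m².
I₃ = I₂ · cos²(60°) = 423.8 · 0.25 = 105.9 W/m².
I₄ = I₃ · cos²(35°) = 105.9 · 0.671 = 71.09 W/m².

I ≈ 71.1 W/m²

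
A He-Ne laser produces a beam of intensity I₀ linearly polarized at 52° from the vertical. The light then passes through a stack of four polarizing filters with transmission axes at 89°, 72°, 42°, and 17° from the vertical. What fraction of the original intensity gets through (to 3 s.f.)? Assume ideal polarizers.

By Malus's law, I₁ = I₀ cos²(89° − 52°) = I₀ cos²(37°) = 0.6378 I₀.
I₂ = I₁ cos²(72° − 89°) = 0.6378 I₀ · cos²(17°) = 0.5833 I₀.
I₃ = I₂ cos²(42° − 72°) = 0.5833 I₀ · cos²(30°) = 0.4375 I₀.
I₄ = I₃ cos²(17° − 42°) = 0.4375 I₀ · cos²(25°) = 0.3593 I₀.
Transmitted fraction = 0.3593.

≈ 0.359 I₀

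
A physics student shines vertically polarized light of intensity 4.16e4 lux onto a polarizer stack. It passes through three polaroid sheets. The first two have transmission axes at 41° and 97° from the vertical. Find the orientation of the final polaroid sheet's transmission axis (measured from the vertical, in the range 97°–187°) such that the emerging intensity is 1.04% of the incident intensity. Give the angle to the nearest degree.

θ ≈ 173°

I₁ = I₀ cos²(41° − 0°) = I₀ cos²(41°) = 0.5696 I₀.
I₂ = I₁ cos²(97° − 41°) = 0.5696 I₀ · cos²(56°) = 0.1781 I₀.
Need I₃/I₀ = 0.0104, so cos²(θ − 97°) = 0.0104 / 0.1781 = 0.05839.
θ − 97° = arccos(√0.05839) = 76.0°, giving θ ≈ 97 + 76.0 = 173.0°.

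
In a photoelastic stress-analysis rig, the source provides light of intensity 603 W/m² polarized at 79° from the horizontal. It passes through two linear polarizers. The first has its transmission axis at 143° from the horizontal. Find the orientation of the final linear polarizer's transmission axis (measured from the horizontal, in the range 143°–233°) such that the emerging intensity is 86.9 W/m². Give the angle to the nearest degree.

θ ≈ 173°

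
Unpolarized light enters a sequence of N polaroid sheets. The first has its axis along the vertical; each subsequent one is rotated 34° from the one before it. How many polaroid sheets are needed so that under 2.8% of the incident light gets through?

N = 9

First polarizer halves the unpolarized light: factor 1/2.
Each further stage multiplies by cos²(34°) = 0.6873.
After N polarizers: T = 0.5·0.6873^(N−1). Require T < 0.028 ⇒ N−1 > ln(0.028/0.5)/ln(0.6873) = 7.69, so N−1 ≥ 8 and N = 9.
Check: N=9 gives T = 0.0249 < 0.028; N=8 gives T = 0.03623.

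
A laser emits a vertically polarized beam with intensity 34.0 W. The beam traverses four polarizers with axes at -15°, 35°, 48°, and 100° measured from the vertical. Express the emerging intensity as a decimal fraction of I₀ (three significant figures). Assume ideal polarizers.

I/I₀ ≈ 0.139

I₁ = 34.0 W · cos²(15°) = 31.72 W.
I₂ = I₁ · cos²(50°) = 31.72 · 0.4132 = 13.11 W.
I₃ = I₂ · cos²(13°) = 13.11 · 0.9494 = 12.44 W.
I₄ = I₃ · cos²(52°) = 12.44 · 0.379 = 4.717 W.
Transmitted fraction = 0.1387.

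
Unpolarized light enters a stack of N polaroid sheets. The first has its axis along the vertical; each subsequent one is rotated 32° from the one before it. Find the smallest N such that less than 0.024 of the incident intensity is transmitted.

First polarizer halves the unpolarized light: factor 1/2.
Each further stage multiplies by cos²(32°) = 0.7192.
After N polarizers: T = 0.5·0.7192^(N−1). Require T < 0.024 ⇒ N−1 > ln(0.024/0.5)/ln(0.7192) = 9.21, so N−1 ≥ 10 and N = 11.
Check: N=11 gives T = 0.01851 < 0.024; N=10 gives T = 0.02574.

N = 11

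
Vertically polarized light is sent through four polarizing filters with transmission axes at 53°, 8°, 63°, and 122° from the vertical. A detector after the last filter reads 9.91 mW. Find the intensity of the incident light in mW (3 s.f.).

By Malus's law, I₁ = I₀ cos²(53° − 0°) = I₀ cos²(53°) = 0.3622 I₀.
I₂ = I₁ cos²(8° − 53°) = 0.3622 I₀ · cos²(45°) = 0.1811 I₀.
I₃ = I₂ cos²(63° − 8°) = 0.1811 I₀ · cos²(55°) = 0.05958 I₀.
I₄ = I₃ cos²(122° − 63°) = 0.05958 I₀ · cos²(59°) = 0.0158 I₀.
So 9.91 mW = 0.0158 I₀, giving I₀ = 9.91/0.0158 = 627.1 mW.

I₀ ≈ 627 mW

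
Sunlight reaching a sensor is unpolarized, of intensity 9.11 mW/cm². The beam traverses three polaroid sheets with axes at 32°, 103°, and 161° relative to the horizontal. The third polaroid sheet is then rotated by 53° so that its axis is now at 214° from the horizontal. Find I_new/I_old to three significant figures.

I_new/I_old ≈ 0.457

Before rotation:
Unpolarized light through the first polarizer → I₁ = ½ I₀, now polarized at 32°.
I₂ = I₁ cos²(103° − 32°) = 0.5 I₀ · cos²(71°) = 0.053 I₀.
I₃ = I₂ cos²(161° − 103°) = 0.053 I₀ · cos²(58°) = 0.01488 I₀.
After rotation:
Unpolarized light through the first polarizer → I₁ = ½ I₀, now polarized at 32°.
I₂ = I₁ cos²(103° − 32°) = 0.5 I₀ · cos²(71°) = 0.053 I₀.
Angle between axes 2 and 3: 69°. I₃ = 0.053 I₀ · cos²(69°) = 0.006806 I₀.
Ratio = 0.006806 / 0.01488 = 0.4573.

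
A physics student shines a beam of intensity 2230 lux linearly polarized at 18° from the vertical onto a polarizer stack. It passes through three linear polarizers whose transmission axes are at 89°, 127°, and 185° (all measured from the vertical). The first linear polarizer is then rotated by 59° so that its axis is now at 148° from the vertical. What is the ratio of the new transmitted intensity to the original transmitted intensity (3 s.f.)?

Before rotation:
By Malus's law, I₁ = I₀ cos²(89° − 18°) = I₀ cos²(71°) = 0.106 I₀.
I₂ = I₁ cos²(127° − 89°) = 0.106 I₀ · cos²(38°) = 0.06582 I₀.
I₃ = I₂ cos²(185° − 127°) = 0.06582 I₀ · cos²(58°) = 0.01848 I₀.
After rotation:
I₁ = I₀ cos²(148° − 18°) = I₀ cos²(50°) = 0.4132 I₀.
I₂ = I₁ cos²(127° − 148°) = 0.4132 I₀ · cos²(21°) = 0.3601 I₀.
I₃ = I₂ cos²(185° − 127°) = 0.3601 I₀ · cos²(58°) = 0.1011 I₀.
Ratio = 0.1011 / 0.01848 = 5.471.

I_new/I_old ≈ 5.47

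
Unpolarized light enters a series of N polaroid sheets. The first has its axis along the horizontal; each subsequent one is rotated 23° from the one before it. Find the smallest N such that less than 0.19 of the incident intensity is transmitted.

First polarizer halves the unpolarized light: factor 1/2.
Each further stage multiplies by cos²(23°) = 0.8473.
After N polarizers: T = 0.5·0.8473^(N−1). Require T < 0.19 ⇒ N−1 > ln(0.19/0.5)/ln(0.8473) = 5.84, so N−1 ≥ 6 and N = 7.
Check: N=7 gives T = 0.185 < 0.19; N=6 gives T = 0.2184.

N = 7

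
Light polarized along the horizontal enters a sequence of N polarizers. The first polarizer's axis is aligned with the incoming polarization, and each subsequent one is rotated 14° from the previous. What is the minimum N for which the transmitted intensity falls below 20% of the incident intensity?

First polarizer is aligned with the polarization: full transmission.
Each further stage multiplies by cos²(14°) = 0.9415.
After N polarizers: T = 0.9415^(N−1). Require T < 0.20 ⇒ N−1 > ln(0.20)/ln(0.9415) = 26.69, so N−1 ≥ 27 and N = 28.
Check: N=28 gives T = 0.1963 < 0.20; N=27 gives T = 0.2085.

N = 28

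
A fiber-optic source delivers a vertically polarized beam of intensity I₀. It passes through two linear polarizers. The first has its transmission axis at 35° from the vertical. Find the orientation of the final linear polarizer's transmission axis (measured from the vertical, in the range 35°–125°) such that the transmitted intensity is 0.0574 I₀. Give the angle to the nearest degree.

θ ≈ 108°

I₁ = I₀ cos²(35° − 0°) = I₀ cos²(35°) = 0.671 I₀.
Need I₂/I₀ = 0.0574, so cos²(θ − 35°) = 0.0574 / 0.671 = 0.08554.
θ − 35° = arccos(√0.08554) = 73.0°, giving θ ≈ 35 + 73.0 = 108.0°.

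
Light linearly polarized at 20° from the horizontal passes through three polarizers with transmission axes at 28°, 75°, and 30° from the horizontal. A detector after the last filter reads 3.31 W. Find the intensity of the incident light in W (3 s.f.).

I₀ ≈ 14.5 W

I₁ = I₀ cos²(28° − 20°) = I₀ cos²(8°) = 0.9806 I₀.
I₂ = I₁ cos²(75° − 28°) = 0.9806 I₀ · cos²(47°) = 0.4561 I₀.
I₃ = I₂ cos²(30° − 75°) = 0.4561 I₀ · cos²(45°) = 0.2281 I₀.
So 3.31 W = 0.2281 I₀, giving I₀ = 3.31/0.2281 = 14.51 W.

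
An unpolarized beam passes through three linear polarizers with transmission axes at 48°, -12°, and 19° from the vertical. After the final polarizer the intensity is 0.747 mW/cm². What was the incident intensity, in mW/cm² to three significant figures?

Unpolarized light through the first polarizer → I₁ = ½ I₀, now polarized at 48°.
I₂ = I₁ cos²(-12° − 48°) = 0.5 I₀ · cos²(60°) = 0.125 I₀.
I₃ = I₂ cos²(19° + 12°) = 0.125 I₀ · cos²(31°) = 0.09184 I₀.
So 0.747 mW/cm² = 0.09184 I₀, giving I₀ = 0.747/0.09184 = 8.134 mW/cm².

I₀ ≈ 8.13 mW/cm²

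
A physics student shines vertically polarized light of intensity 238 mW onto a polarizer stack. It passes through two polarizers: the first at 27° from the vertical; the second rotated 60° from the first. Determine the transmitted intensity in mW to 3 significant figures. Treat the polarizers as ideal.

I ≈ 47.2 mW

I₁ = 238 mW · cos²(27°) = 188.9 mW.
I₂ = I₁ · cos²(60°) = 188.9 · 0.25 = 47.24 mW.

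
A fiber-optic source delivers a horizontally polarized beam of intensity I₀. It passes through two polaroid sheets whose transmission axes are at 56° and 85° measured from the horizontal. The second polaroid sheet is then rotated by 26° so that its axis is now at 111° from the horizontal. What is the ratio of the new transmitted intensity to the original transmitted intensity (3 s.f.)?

I_new/I_old ≈ 0.430

Before rotation:
I₁ = I₀ cos²(56° − 0°) = I₀ cos²(56°) = 0.3127 I₀.
I₂ = I₁ cos²(85° − 56°) = 0.3127 I₀ · cos²(29°) = 0.2392 I₀.
After rotation:
I₁ = I₀ cos²(56° − 0°) = I₀ cos²(56°) = 0.3127 I₀.
I₂ = I₁ cos²(111° − 56°) = 0.3127 I₀ · cos²(55°) = 0.1029 I₀.
Ratio = 0.1029 / 0.2392 = 0.4301.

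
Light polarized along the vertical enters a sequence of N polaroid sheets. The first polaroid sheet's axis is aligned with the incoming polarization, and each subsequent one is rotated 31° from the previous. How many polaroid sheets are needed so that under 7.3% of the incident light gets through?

First polarizer is aligned with the polarization: full transmission.
Each further stage multiplies by cos²(31°) = 0.7347.
After N polarizers: T = 0.7347^(N−1). Require T < 0.073 ⇒ N−1 > ln(0.073)/ln(0.7347) = 8.49, so N−1 ≥ 9 and N = 10.
Check: N=10 gives T = 0.0624 < 0.073; N=9 gives T = 0.08493.

N = 10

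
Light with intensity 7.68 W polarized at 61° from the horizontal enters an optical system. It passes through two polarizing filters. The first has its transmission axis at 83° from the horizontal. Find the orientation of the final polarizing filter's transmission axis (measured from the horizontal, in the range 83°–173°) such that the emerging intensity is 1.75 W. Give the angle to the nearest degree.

By Malus's law, I₁ = I₀ cos²(83° − 61°) = I₀ cos²(22°) = 0.8597 I₀.
Target fraction: 1.75 / 7.68 W = 0.2279 of I₀.
Need I₂/I₀ = 0.2279, so cos²(θ − 83°) = 0.2279 / 0.8597 = 0.2651.
θ − 83° = arccos(√0.2651) = 59.0°, giving θ ≈ 83 + 59.0 = 142.0°.

θ ≈ 142°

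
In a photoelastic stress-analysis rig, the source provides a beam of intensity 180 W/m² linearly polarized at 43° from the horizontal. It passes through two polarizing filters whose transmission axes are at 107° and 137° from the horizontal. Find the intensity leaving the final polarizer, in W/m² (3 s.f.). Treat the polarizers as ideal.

By Malus's law, I₁ = 180 W/m² · cos²(64°) = 34.59 W/m².
I₂ = I₁ · cos²(30°) = 34.59 · 0.75 = 25.94 W/m².

I ≈ 25.9 W/m²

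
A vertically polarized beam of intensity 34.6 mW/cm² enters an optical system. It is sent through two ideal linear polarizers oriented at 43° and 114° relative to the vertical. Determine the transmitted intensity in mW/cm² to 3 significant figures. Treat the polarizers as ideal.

I ≈ 1.96 mW/cm²

By Malus's law, I₁ = 34.6 mW/cm² · cos²(43°) = 18.51 mW/cm².
I₂ = I₁ · cos²(71°) = 18.51 · 0.106 = 1.962 mW/cm².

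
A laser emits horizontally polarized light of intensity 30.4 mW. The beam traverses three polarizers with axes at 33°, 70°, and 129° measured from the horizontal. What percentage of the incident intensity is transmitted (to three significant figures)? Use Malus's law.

≈ 11.9%

By Malus's law, I₁ = 30.4 mW · cos²(33°) = 21.38 mW.
I₂ = I₁ · cos²(37°) = 21.38 · 0.6378 = 13.64 mW.
I₃ = I₂ · cos²(59°) = 13.64 · 0.2653 = 3.618 mW.
That is 11.9% of the incident intensity.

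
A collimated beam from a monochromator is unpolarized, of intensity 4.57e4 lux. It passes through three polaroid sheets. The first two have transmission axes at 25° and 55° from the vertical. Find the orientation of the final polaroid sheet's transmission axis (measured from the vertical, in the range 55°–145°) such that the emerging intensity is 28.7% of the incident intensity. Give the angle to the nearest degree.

θ ≈ 84°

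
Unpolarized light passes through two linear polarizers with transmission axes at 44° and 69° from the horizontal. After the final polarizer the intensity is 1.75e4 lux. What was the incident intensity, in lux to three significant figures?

I₀ ≈ 4.26e4 lux

Unpolarized light through the first polarizer → I₁ = ½ I₀, now polarized at 44°.
I₂ = I₁ cos²(69° − 44°) = 0.5 I₀ · cos²(25°) = 0.4107 I₀.
So 1.75e4 lux = 0.4107 I₀, giving I₀ = 1.75e4/0.4107 = 4.261e+04 lux.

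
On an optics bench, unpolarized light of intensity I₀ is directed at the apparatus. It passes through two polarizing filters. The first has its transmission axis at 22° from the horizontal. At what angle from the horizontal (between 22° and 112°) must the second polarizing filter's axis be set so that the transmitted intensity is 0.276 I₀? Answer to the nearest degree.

Unpolarized light through the first polarizer → I₁ = ½ I₀, now polarized at 22°.
Need I₂/I₀ = 0.276, so cos²(θ − 22°) = 0.276 / 0.5 = 0.552.
θ − 22° = arccos(√0.552) = 42.0°, giving θ ≈ 22 + 42.0 = 64.0°.

θ ≈ 64°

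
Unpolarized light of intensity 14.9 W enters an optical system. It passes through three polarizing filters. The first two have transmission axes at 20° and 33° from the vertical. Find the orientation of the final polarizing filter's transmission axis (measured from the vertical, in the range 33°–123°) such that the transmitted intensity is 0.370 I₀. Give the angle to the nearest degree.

θ ≈ 61°

Unpolarized light through the first polarizer → I₁ = ½ I₀, now polarized at 20°.
I₂ = I₁ cos²(33° − 20°) = 0.5 I₀ · cos²(13°) = 0.4747 I₀.
Need I₃/I₀ = 0.37, so cos²(θ − 33°) = 0.37 / 0.4747 = 0.7794.
θ − 33° = arccos(√0.7794) = 28.0°, giving θ ≈ 33 + 28.0 = 61.0°.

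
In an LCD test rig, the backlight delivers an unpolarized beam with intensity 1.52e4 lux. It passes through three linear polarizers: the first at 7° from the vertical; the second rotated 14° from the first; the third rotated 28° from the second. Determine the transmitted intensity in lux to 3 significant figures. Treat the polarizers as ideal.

Unpolarized light through the first polarizer → I₁ = 1.52e4 lux/2 = 7600 lux, polarized at 7°.
I₂ = I₁ · cos²(14°) = 7600 · 0.9415 = 7155 lux.
I₃ = I₂ · cos²(28°) = 7155 · 0.7796 = 5578 lux.

I ≈ 5580 lux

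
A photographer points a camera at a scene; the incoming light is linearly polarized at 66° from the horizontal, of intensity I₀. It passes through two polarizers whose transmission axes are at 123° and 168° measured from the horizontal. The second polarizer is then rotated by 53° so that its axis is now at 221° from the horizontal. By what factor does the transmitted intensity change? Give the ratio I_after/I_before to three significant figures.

I_new/I_old ≈ 0.0387

Before rotation:
I₁ = I₀ cos²(123° − 66°) = I₀ cos²(57°) = 0.2966 I₀.
I₂ = I₁ cos²(168° − 123°) = 0.2966 I₀ · cos²(45°) = 0.1483 I₀.
After rotation:
I₁ = I₀ cos²(123° − 66°) = I₀ cos²(57°) = 0.2966 I₀.
Angle between axes 1 and 2: 82°. I₂ = 0.2966 I₀ · cos²(82°) = 0.005746 I₀.
Ratio = 0.005746 / 0.1483 = 0.03874.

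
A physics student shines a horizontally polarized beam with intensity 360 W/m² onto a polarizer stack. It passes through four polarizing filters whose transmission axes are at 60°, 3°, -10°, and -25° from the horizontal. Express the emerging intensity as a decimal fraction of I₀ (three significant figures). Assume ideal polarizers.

By Malus's law, I₁ = 360 W/m² · cos²(60°) = 90 W/m².
I₂ = I₁ · cos²(57°) = 90 · 0.2966 = 26.7 W/m².
I₃ = I₂ · cos²(13°) = 26.7 · 0.9494 = 25.35 W/m².
I₄ = I₃ · cos²(15°) = 25.35 · 0.933 = 23.65 W/m².
Transmitted fraction = 0.06569.

I/I₀ ≈ 0.0657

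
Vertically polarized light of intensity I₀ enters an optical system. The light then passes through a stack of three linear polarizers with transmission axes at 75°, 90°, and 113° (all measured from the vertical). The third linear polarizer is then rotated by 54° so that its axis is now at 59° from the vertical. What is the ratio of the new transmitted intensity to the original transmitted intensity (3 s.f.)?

I_new/I_old ≈ 0.867

Before rotation:
I₁ = I₀ cos²(75° − 0°) = I₀ cos²(75°) = 0.06699 I₀.
I₂ = I₁ cos²(90° − 75°) = 0.06699 I₀ · cos²(15°) = 0.0625 I₀.
I₃ = I₂ cos²(113° − 90°) = 0.0625 I₀ · cos²(23°) = 0.05296 I₀.
After rotation:
I₁ = I₀ cos²(75° − 0°) = I₀ cos²(75°) = 0.06699 I₀.
I₂ = I₁ cos²(90° − 75°) = 0.06699 I₀ · cos²(15°) = 0.0625 I₀.
I₃ = I₂ cos²(59° − 90°) = 0.0625 I₀ · cos²(31°) = 0.04592 I₀.
Ratio = 0.04592 / 0.05296 = 0.8671.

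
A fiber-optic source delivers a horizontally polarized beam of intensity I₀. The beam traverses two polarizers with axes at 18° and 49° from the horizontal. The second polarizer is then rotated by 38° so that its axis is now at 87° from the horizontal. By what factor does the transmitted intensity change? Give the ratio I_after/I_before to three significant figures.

Before rotation:
By Malus's law, I₁ = I₀ cos²(18° − 0°) = I₀ cos²(18°) = 0.9045 I₀.
I₂ = I₁ cos²(49° − 18°) = 0.9045 I₀ · cos²(31°) = 0.6646 I₀.
After rotation:
I₁ = I₀ cos²(18° − 0°) = I₀ cos²(18°) = 0.9045 I₀.
I₂ = I₁ cos²(87° − 18°) = 0.9045 I₀ · cos²(69°) = 0.1162 I₀.
Ratio = 0.1162 / 0.6646 = 0.1748.

I_new/I_old ≈ 0.175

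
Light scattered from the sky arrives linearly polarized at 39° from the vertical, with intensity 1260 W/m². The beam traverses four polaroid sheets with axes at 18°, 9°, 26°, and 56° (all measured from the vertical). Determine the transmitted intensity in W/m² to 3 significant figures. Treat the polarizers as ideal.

I ≈ 735 W/m²

I₁ = 1260 W/m² · cos²(21°) = 1098 W/m².
I₂ = I₁ · cos²(9°) = 1098 · 0.9755 = 1071 W/m².
I₃ = I₂ · cos²(17°) = 1071 · 0.9145 = 979.7 W/m².
I₄ = I₃ · cos²(30°) = 979.7 · 0.75 = 734.8 W/m².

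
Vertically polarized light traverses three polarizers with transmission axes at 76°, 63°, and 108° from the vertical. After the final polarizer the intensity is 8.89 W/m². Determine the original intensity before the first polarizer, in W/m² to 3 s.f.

I₀ ≈ 320 W/m²

I₁ = I₀ cos²(76° − 0°) = I₀ cos²(76°) = 0.05853 I₀.
I₂ = I₁ cos²(63° − 76°) = 0.05853 I₀ · cos²(13°) = 0.05556 I₀.
I₃ = I₂ cos²(108° − 63°) = 0.05556 I₀ · cos²(45°) = 0.02778 I₀.
So 8.89 W/m² = 0.02778 I₀, giving I₀ = 8.89/0.02778 = 320 W/m².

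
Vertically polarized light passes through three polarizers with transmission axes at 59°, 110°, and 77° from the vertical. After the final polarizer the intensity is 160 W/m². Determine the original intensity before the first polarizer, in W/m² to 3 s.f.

I₀ ≈ 2170 W/m²

I₁ = I₀ cos²(59° − 0°) = I₀ cos²(59°) = 0.2653 I₀.
I₂ = I₁ cos²(110° − 59°) = 0.2653 I₀ · cos²(51°) = 0.1051 I₀.
I₃ = I₂ cos²(77° − 110°) = 0.1051 I₀ · cos²(33°) = 0.07389 I₀.
So 160 W/m² = 0.07389 I₀, giving I₀ = 160/0.07389 = 2165 W/m².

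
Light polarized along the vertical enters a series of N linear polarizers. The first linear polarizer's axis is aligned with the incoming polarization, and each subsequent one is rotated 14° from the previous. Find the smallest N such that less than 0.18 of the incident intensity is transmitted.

First polarizer is aligned with the polarization: full transmission.
Each further stage multiplies by cos²(14°) = 0.9415.
After N polarizers: T = 0.9415^(N−1). Require T < 0.18 ⇒ N−1 > ln(0.18)/ln(0.9415) = 28.43, so N−1 ≥ 29 and N = 30.
Check: N=30 gives T = 0.174 < 0.18; N=29 gives T = 0.1848.

N = 30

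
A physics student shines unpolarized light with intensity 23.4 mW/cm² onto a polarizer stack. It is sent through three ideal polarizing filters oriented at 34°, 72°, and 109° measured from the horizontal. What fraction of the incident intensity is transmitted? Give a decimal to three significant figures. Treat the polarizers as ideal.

I/I₀ ≈ 0.198

Unpolarized light through the first polarizer → I₁ = 23.4 mW/cm²/2 = 11.7 mW/cm², polarized at 34°.
I₂ = I₁ · cos²(38°) = 11.7 · 0.621 = 7.265 mW/cm².
I₃ = I₂ · cos²(37°) = 7.265 · 0.6378 = 4.634 mW/cm².
Transmitted fraction = 0.198.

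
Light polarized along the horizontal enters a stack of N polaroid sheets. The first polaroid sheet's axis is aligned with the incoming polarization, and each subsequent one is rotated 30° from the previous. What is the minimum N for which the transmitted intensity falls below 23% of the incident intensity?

First polarizer is aligned with the polarization: full transmission.
Each further stage multiplies by cos²(30°) = 0.75.
After N polarizers: T = 0.75^(N−1). Require T < 0.23 ⇒ N−1 > ln(0.23)/ln(0.75) = 5.11, so N−1 ≥ 6 and N = 7.
Check: N=7 gives T = 0.178 < 0.23; N=6 gives T = 0.2373.

N = 7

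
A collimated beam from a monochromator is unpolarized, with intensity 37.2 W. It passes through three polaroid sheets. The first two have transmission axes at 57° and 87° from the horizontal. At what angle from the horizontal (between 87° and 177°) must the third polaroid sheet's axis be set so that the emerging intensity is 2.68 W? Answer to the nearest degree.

θ ≈ 151°

Unpolarized light through the first polarizer → I₁ = ½ I₀, now polarized at 57°.
I₂ = I₁ cos²(87° − 57°) = 0.5 I₀ · cos²(30°) = 0.375 I₀.
Target fraction: 2.68 / 37.2 W = 0.07204 of I₀.
Need I₃/I₀ = 0.07204, so cos²(θ − 87°) = 0.07204 / 0.375 = 0.1921.
θ − 87° = arccos(√0.1921) = 64.0°, giving θ ≈ 87 + 64.0 = 151.0°.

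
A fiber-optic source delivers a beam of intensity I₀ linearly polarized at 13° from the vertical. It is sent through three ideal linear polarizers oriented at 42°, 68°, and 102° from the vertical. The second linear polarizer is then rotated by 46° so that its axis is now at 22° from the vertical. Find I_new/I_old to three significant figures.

I_new/I_old ≈ 0.0480

Before rotation:
By Malus's law, I₁ = I₀ cos²(42° − 13°) = I₀ cos²(29°) = 0.765 I₀.
I₂ = I₁ cos²(68° − 42°) = 0.765 I₀ · cos²(26°) = 0.618 I₀.
I₃ = I₂ cos²(102° − 68°) = 0.618 I₀ · cos²(34°) = 0.4247 I₀.
After rotation:
I₁ = I₀ cos²(42° − 13°) = I₀ cos²(29°) = 0.765 I₀.
I₂ = I₁ cos²(22° − 42°) = 0.765 I₀ · cos²(20°) = 0.6755 I₀.
I₃ = I₂ cos²(102° − 22°) = 0.6755 I₀ · cos²(80°) = 0.02037 I₀.
Ratio = 0.02037 / 0.4247 = 0.04796.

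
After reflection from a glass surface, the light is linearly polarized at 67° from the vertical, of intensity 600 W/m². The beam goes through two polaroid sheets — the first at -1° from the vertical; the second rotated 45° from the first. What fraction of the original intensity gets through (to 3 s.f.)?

I₁ = 600 W/m² · cos²(68°) = 84.2 W/m².
I₂ = I₁ · cos²(45°) = 84.2 · 0.5 = 42.1 W/m².
Transmitted fraction = 0.07017.

I/I₀ ≈ 0.0702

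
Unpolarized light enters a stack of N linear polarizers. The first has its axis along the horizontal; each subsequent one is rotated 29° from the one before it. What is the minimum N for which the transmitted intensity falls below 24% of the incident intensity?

N = 4

First polarizer halves the unpolarized light: factor 1/2.
Each further stage multiplies by cos²(29°) = 0.765.
After N polarizers: T = 0.5·0.765^(N−1). Require T < 0.24 ⇒ N−1 > ln(0.24/0.5)/ln(0.765) = 2.74, so N−1 ≥ 3 and N = 4.
Check: N=4 gives T = 0.2238 < 0.24; N=3 gives T = 0.2926.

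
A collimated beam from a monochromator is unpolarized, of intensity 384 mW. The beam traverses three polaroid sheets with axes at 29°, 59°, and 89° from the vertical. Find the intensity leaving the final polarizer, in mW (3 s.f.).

I ≈ 108 mW

Unpolarized light through the first polarizer → I₁ = 384 mW/2 = 192 mW, polarized at 29°.
I₂ = I₁ · cos²(30°) = 192 · 0.75 = 144 mW.
I₃ = I₂ · cos²(30°) = 144 · 0.75 = 108 mW.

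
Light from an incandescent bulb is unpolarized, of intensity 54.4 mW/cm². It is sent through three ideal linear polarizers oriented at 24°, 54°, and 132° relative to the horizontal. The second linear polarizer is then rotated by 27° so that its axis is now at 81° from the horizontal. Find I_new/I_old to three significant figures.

Before rotation:
Unpolarized light through the first polarizer → I₁ = ½ I₀, now polarized at 24°.
I₂ = I₁ cos²(54° − 24°) = 0.5 I₀ · cos²(30°) = 0.375 I₀.
I₃ = I₂ cos²(132° − 54°) = 0.375 I₀ · cos²(78°) = 0.01621 I₀.
After rotation:
Unpolarized light through the first polarizer → I₁ = ½ I₀, now polarized at 24°.
I₂ = I₁ cos²(81° − 24°) = 0.5 I₀ · cos²(57°) = 0.1483 I₀.
I₃ = I₂ cos²(132° − 81°) = 0.1483 I₀ · cos²(51°) = 0.05874 I₀.
Ratio = 0.05874 / 0.01621 = 3.624.

I_new/I_old ≈ 3.62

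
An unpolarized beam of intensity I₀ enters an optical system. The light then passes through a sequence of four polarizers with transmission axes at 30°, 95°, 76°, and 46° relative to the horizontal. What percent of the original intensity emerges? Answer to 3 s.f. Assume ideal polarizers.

≈ 5.99%

Unpolarized light through the first polarizer → I₁ = ½ I₀, now polarized at 30°.
I₂ = I₁ cos²(95° − 30°) = 0.5 I₀ · cos²(65°) = 0.0893 I₀.
I₃ = I₂ cos²(76° − 95°) = 0.0893 I₀ · cos²(19°) = 0.07984 I₀.
I₄ = I₃ cos²(46° − 76°) = 0.07984 I₀ · cos²(30°) = 0.05988 I₀.
That is 5.988% of the incident intensity.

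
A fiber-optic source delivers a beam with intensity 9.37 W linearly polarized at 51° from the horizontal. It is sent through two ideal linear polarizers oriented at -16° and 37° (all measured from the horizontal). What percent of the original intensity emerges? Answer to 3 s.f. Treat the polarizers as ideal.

By Malus's law, I₁ = 9.37 W · cos²(67°) = 1.431 W.
I₂ = I₁ · cos²(53°) = 1.431 · 0.3622 = 0.5181 W.
That is 5.529% of the incident intensity.

≈ 5.53%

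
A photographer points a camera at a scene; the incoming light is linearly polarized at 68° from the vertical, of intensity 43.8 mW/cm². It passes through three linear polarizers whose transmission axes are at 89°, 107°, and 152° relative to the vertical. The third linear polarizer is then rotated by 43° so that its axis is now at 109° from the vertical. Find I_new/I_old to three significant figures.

I_new/I_old ≈ 2.00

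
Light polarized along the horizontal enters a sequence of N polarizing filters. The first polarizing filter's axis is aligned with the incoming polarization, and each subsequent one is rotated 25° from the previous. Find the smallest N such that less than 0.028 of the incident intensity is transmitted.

First polarizer is aligned with the polarization: full transmission.
Each further stage multiplies by cos²(25°) = 0.8214.
After N polarizers: T = 0.8214^(N−1). Require T < 0.028 ⇒ N−1 > ln(0.028)/ln(0.8214) = 18.17, so N−1 ≥ 19 and N = 20.
Check: N=20 gives T = 0.02379 < 0.028; N=19 gives T = 0.02897.

N = 20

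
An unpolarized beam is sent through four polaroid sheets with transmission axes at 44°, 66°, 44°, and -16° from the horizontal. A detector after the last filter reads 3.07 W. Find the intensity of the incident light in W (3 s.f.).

I₀ ≈ 33.2 W

Unpolarized light through the first polarizer → I₁ = ½ I₀, now polarized at 44°.
I₂ = I₁ cos²(66° − 44°) = 0.5 I₀ · cos²(22°) = 0.4298 I₀.
I₃ = I₂ cos²(44° − 66°) = 0.4298 I₀ · cos²(22°) = 0.3695 I₀.
I₄ = I₃ cos²(-16° − 44°) = 0.3695 I₀ · cos²(60°) = 0.09238 I₀.
So 3.07 W = 0.09238 I₀, giving I₀ = 3.07/0.09238 = 33.23 W.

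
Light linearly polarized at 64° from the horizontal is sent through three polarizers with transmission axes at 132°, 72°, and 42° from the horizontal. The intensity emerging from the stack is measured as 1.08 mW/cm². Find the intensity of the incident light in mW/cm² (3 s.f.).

By Malus's law, I₁ = I₀ cos²(132° − 64°) = I₀ cos²(68°) = 0.1403 I₀.
I₂ = I₁ cos²(72° − 132°) = 0.1403 I₀ · cos²(60°) = 0.03508 I₀.
I₃ = I₂ cos²(42° − 72°) = 0.03508 I₀ · cos²(30°) = 0.02631 I₀.
So 1.08 mW/cm² = 0.02631 I₀, giving I₀ = 1.08/0.02631 = 41.05 mW/cm².

I₀ ≈ 41.0 mW/cm²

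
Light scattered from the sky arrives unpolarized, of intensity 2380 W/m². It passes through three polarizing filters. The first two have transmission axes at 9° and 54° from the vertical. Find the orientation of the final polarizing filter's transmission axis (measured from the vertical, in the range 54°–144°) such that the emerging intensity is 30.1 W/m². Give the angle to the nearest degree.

θ ≈ 131°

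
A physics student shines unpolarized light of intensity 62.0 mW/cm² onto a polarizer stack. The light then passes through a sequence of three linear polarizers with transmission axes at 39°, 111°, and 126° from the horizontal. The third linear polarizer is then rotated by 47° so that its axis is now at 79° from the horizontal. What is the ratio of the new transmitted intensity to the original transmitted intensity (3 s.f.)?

I_new/I_old ≈ 0.771

Before rotation:
Unpolarized light through the first polarizer → I₁ = ½ I₀, now polarized at 39°.
I₂ = I₁ cos²(111° − 39°) = 0.5 I₀ · cos²(72°) = 0.04775 I₀.
I₃ = I₂ cos²(126° − 111°) = 0.04775 I₀ · cos²(15°) = 0.04455 I₀.
After rotation:
Unpolarized light through the first polarizer → I₁ = ½ I₀, now polarized at 39°.
I₂ = I₁ cos²(111° − 39°) = 0.5 I₀ · cos²(72°) = 0.04775 I₀.
I₃ = I₂ cos²(79° − 111°) = 0.04775 I₀ · cos²(32°) = 0.03434 I₀.
Ratio = 0.03434 / 0.04455 = 0.7708.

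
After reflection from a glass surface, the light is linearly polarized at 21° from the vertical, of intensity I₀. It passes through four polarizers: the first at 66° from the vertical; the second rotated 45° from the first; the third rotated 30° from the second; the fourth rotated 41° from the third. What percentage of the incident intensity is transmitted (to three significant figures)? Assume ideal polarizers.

≈ 10.7%

By Malus's law, I₁ = I₀ cos²(66° − 21°) = I₀ cos²(45°) = 0.5 I₀.
I₂ = I₁ cos²(45°) = 0.5 · 0.5 I₀ = 0.25 I₀.
I₃ = I₂ cos²(30°) = 0.25 · 0.75 I₀ = 0.1875 I₀.
I₄ = I₃ cos²(41°) = 0.1875 · 0.5696 I₀ = 0.1068 I₀.
That is 10.68% of the incident intensity.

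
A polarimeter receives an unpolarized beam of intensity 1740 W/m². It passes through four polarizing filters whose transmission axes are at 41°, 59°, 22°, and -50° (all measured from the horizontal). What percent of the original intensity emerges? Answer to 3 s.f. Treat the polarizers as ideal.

Unpolarized light through the first polarizer → I₁ = 1740 W/m²/2 = 870 W/m², polarized at 41°.
I₂ = I₁ · cos²(18°) = 870 · 0.9045 = 786.9 W/m².
I₃ = I₂ · cos²(37°) = 786.9 · 0.6378 = 501.9 W/m².
I₄ = I₃ · cos²(72°) = 501.9 · 0.09549 = 47.93 W/m².
That is 2.755% of the incident intensity.

≈ 2.75%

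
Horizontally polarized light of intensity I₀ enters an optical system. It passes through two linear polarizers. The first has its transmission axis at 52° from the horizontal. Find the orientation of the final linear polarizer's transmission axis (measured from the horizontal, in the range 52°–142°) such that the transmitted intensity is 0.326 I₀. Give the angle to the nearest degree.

θ ≈ 74°

By Malus's law, I₁ = I₀ cos²(52° − 0°) = I₀ cos²(52°) = 0.379 I₀.
Need I₂/I₀ = 0.326, so cos²(θ − 52°) = 0.326 / 0.379 = 0.8601.
θ − 52° = arccos(√0.8601) = 22.0°, giving θ ≈ 52 + 22.0 = 74.0°.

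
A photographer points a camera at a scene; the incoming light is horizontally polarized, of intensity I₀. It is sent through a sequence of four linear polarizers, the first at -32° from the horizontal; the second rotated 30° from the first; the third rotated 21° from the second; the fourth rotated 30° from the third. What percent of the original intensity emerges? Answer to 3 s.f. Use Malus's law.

By Malus's law, I₁ = I₀ cos²(-32° − 0°) = I₀ cos²(32°) = 0.7192 I₀.
I₂ = I₁ cos²(30°) = 0.7192 · 0.75 I₀ = 0.5394 I₀.
I₃ = I₂ cos²(21°) = 0.5394 · 0.8716 I₀ = 0.4701 I₀.
I₄ = I₃ cos²(30°) = 0.4701 · 0.75 I₀ = 0.3526 I₀.
That is 35.26% of the incident intensity.

≈ 35.3%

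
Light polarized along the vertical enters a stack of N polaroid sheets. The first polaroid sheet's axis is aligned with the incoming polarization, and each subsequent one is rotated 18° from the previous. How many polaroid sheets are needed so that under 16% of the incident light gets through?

N = 20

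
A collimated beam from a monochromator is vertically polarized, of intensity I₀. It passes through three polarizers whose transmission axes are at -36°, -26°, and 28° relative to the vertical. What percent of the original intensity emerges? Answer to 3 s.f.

≈ 21.9%

I₁ = I₀ cos²(-36° − 0°) = I₀ cos²(36°) = 0.6545 I₀.
I₂ = I₁ cos²(-26° + 36°) = 0.6545 I₀ · cos²(10°) = 0.6348 I₀.
I₃ = I₂ cos²(28° + 26°) = 0.6348 I₀ · cos²(54°) = 0.2193 I₀.
That is 21.93% of the incident intensity.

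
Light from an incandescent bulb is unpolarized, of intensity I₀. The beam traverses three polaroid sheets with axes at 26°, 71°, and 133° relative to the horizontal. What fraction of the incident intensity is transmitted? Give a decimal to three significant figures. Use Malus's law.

Unpolarized light through the first polarizer → I₁ = ½ I₀, now polarized at 26°.
I₂ = I₁ cos²(71° − 26°) = 0.5 I₀ · cos²(45°) = 0.25 I₀.
I₃ = I₂ cos²(133° − 71°) = 0.25 I₀ · cos²(62°) = 0.0551 I₀.
Transmitted fraction = 0.0551.

≈ 0.0551 I₀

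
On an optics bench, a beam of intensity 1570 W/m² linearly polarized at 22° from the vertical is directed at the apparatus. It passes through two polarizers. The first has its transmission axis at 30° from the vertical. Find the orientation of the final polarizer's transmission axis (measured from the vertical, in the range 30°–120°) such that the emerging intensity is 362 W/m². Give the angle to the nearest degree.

By Malus's law, I₁ = I₀ cos²(30° − 22°) = I₀ cos²(8°) = 0.9806 I₀.
Target fraction: 362 / 1570 W/m² = 0.2306 of I₀.
Need I₂/I₀ = 0.2306, so cos²(θ − 30°) = 0.2306 / 0.9806 = 0.2351.
θ − 30° = arccos(√0.2351) = 61.0°, giving θ ≈ 30 + 61.0 = 91.0°.

θ ≈ 91°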